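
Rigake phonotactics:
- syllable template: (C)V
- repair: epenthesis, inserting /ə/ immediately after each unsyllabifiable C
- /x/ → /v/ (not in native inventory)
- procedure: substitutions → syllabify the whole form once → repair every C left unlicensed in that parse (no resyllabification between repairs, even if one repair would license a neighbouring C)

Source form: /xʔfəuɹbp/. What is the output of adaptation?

Substitution: /x/ → /v/, giving /vʔfəuɹbp/.
The consonants /v/, /ʔ/, /ɹ/, /b/, /p/ cannot be parsed into a legal (C)V syllable (no codas are permitted; onsets are limited to one consonant).
Inserting the epenthetic vowel yields /v/ → /və/, /ʔ/ → /ʔə/, /ɹ/ → /ɹə/, /b/ → /bə/, /p/ → /pə/.

vəʔəfəuɹəbəpə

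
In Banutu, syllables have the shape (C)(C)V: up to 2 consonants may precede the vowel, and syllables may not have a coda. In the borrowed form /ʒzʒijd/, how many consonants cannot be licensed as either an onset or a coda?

3

Syllabifying with onset maximization leaves /ʒ/, /j/, /d/ stranded (no codas are permitted; onsets may contain at most 2 consonants).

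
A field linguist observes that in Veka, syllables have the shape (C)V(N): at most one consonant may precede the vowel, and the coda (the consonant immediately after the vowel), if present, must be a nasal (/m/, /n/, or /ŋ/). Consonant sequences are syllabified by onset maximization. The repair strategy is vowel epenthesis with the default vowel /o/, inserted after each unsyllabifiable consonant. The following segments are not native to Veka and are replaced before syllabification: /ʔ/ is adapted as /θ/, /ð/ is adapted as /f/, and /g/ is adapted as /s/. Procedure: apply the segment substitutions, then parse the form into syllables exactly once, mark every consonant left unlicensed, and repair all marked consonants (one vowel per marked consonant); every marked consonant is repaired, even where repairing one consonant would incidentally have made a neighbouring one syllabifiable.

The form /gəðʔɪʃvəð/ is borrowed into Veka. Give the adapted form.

səfoθɪʃovəfo

Substitution: /g/ → /s/, /ð/ → /f/, /ʔ/ → /θ/, giving /səfθɪʃvəf/.
Under (C)V(N), the unsyllabifiable consonants are /f/, /ʃ/, /f/ (only a nasal (/m/, /n/, or /ŋ/) is licensed in coda position; onsets are limited to one consonant).
Epenthesis after each stranded consonant: /f/ → /fo/, /ʃ/ → /ʃo/, /f/ → /fo/.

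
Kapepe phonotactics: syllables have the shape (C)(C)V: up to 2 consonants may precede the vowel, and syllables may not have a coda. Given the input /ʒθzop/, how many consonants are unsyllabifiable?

The consonants /ʒ/, /p/ cannot be parsed into a legal (C)(C)V syllable (no codas are permitted; onsets may contain at most 2 consonants).

2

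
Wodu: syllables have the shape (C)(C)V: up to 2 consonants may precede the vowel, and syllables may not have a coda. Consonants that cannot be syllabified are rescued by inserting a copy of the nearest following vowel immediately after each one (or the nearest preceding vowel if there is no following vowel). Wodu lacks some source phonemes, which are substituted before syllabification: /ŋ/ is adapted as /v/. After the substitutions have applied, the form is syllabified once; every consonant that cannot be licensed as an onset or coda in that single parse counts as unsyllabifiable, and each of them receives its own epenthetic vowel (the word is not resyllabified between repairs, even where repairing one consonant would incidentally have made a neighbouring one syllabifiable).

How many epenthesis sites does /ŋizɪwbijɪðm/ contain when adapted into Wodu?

2

After substitution the input is /vizɪwbijɪðm/.
The unsyllabifiable consonants are /ð/, /m/; each receives one epenthetic vowel.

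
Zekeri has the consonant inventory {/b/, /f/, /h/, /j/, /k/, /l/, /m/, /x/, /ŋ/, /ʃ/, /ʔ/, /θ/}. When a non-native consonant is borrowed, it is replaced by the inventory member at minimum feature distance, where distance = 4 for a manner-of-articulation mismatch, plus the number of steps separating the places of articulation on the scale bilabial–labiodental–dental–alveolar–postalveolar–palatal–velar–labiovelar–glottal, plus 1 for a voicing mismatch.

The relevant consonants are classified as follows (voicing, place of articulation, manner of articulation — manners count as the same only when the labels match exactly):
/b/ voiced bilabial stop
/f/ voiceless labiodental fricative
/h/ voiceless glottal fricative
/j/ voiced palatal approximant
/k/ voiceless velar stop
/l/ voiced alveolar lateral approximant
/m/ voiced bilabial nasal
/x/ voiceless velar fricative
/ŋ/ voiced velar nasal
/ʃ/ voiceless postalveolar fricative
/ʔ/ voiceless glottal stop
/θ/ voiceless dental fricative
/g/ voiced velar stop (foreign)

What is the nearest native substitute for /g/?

/k/ is closest: same manner (stop), place distance 0 (velar→velar), voicing differs (+1); total 1. Next closest is /ʔ/ at distance 3.

k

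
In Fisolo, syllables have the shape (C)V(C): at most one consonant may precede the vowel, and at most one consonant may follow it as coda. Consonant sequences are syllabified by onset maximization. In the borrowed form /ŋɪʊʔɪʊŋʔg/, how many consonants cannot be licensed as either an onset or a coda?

Syllabifying with onset maximization leaves /ʔ/, /g/ stranded (at most one coda consonant is licensed; onsets are limited to one consonant).

2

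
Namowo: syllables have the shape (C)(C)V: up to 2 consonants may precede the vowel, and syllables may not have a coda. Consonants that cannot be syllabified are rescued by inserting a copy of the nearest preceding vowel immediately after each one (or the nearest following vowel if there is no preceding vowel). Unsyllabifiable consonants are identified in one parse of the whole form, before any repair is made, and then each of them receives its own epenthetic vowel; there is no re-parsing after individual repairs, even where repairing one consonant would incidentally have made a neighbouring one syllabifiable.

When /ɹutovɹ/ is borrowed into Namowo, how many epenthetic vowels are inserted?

2

The unsyllabifiable consonants are /v/, /ɹ/; each receives one epenthetic vowel.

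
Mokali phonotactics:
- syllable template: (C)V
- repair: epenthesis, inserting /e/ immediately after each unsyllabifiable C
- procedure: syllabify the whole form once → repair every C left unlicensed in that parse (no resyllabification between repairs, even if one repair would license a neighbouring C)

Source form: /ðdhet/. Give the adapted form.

ðedehete

The consonants /ð/, /d/, /t/ cannot be parsed into a legal (C)V syllable (no codas are permitted; onsets are limited to one consonant).
Inserting the epenthetic vowel yields /ð/ → /ðe/, /d/ → /de/, /t/ → /te/.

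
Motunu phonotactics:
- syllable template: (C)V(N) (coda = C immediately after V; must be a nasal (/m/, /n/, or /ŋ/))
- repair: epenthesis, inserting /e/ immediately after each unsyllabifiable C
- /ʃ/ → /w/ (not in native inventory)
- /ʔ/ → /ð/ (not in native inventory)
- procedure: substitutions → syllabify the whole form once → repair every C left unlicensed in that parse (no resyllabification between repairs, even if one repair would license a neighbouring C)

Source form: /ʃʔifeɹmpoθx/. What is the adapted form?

Substitution: /ʃ/ → /w/, /ʔ/ → /ð/, giving /wðifeɹmpoθx/.
The consonants /w/, /ɹ/, /m/, /θ/, /x/ cannot be parsed into a legal (C)V(N) syllable (only a nasal (/m/, /n/, or /ŋ/) is licensed in coda position; onsets are limited to one consonant).
Each unlicensed consonant becomes the onset of a new syllable: /w/ → /we/, /ɹ/ → /ɹe/, /m/ → /me/, /θ/ → /θe/, /x/ → /xe/.

weðifeɹemepoθexe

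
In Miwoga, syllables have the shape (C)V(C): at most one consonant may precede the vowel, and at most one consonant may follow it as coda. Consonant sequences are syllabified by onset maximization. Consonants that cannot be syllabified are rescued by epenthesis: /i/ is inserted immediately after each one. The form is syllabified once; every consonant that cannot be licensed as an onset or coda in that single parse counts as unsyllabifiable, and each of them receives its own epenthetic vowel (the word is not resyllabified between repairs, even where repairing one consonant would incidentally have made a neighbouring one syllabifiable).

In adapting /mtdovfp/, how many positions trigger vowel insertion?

The unsyllabifiable consonants are /m/, /t/, /f/, /p/; each receives one epenthetic vowel.

4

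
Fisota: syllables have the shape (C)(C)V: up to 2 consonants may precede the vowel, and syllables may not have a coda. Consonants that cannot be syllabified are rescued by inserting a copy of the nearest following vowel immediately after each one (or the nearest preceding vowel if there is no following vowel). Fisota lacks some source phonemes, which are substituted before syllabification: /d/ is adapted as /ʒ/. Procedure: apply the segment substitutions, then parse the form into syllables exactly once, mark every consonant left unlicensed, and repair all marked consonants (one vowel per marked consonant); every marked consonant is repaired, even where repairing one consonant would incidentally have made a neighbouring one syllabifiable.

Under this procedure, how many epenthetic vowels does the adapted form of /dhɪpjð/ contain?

3

After substitution the input is /ʒhɪpjð/.
The unsyllabifiable consonants are /p/, /j/, /ð/; each receives one epenthetic vowel.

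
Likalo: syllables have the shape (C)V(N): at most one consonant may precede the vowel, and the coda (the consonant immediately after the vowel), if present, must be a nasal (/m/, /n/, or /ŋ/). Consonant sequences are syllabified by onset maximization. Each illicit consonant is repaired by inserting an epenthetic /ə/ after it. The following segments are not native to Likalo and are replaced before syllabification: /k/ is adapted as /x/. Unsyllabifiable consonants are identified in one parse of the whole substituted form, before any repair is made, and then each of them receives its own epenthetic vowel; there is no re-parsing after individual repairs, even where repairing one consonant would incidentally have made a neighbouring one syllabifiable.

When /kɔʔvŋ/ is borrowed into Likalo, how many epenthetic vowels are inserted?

3

After substitution the input is /xɔʔvŋ/.
The unsyllabifiable consonants are /ʔ/, /v/, /ŋ/; each receives one epenthetic vowel.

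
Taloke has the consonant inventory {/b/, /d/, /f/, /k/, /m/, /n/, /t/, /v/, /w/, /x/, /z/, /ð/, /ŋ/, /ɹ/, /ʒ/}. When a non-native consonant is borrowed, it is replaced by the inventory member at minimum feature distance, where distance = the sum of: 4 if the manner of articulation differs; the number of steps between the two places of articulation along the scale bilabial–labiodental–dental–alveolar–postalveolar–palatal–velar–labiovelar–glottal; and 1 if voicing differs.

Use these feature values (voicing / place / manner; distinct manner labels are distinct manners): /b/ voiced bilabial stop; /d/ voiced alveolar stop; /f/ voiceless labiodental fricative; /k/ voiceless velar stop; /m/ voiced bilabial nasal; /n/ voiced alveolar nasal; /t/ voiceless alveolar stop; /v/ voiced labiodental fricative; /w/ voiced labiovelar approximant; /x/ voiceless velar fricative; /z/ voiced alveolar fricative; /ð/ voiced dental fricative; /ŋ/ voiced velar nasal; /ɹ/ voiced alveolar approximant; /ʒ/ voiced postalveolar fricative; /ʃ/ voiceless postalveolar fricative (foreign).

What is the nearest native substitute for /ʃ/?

/ʒ/ is closest: same manner (fricative), place distance 0 (postalveolar→postalveolar), voicing differs (+1); total 1. Next closest is /x/ at distance 2.

ʒ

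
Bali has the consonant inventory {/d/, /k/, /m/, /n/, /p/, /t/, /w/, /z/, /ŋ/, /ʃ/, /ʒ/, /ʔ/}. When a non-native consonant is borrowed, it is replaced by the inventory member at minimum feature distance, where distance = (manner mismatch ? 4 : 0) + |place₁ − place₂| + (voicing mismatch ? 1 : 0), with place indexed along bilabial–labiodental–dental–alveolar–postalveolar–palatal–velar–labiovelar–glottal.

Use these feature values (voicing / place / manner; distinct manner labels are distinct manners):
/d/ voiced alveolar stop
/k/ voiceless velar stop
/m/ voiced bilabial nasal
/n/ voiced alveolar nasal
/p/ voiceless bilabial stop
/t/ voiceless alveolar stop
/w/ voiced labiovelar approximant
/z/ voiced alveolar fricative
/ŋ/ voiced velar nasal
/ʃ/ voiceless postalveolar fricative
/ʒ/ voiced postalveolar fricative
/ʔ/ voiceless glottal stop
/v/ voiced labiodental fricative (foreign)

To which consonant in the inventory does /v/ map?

z

/z/ is closest: same manner (fricative), place distance 2 (labiodental→alveolar), same voicing; total 2. Next closest is /ʒ/ at distance 3.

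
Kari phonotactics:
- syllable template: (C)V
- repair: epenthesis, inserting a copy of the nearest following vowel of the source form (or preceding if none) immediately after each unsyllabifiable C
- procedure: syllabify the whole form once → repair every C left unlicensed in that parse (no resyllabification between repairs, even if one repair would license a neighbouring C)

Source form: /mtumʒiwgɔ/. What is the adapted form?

The consonants /m/, /m/, /w/ cannot be parsed into a legal (C)V syllable (no codas are permitted; onsets are limited to one consonant).
Each unlicensed consonant becomes the onset of a new syllable: /m/ → /mu/, /m/ → /mi/, /w/ → /wɔ/.

mutumiʒiwɔgɔ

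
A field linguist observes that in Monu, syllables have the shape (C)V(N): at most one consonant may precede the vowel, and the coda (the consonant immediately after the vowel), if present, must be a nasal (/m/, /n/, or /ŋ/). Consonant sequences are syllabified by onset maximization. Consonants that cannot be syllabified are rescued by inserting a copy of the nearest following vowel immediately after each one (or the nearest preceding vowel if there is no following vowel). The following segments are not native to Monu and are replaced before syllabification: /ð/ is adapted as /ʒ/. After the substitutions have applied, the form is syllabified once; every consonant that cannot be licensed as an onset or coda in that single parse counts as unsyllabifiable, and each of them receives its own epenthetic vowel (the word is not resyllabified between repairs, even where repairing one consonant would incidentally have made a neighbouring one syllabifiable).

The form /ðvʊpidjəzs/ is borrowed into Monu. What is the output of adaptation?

Substitution: /ð/ → /ʒ/, giving /ʒvʊpidjəzs/.
Syllabifying with onset maximization leaves /ʒ/, /d/, /z/, /s/ stranded (only a nasal (/m/, /n/, or /ŋ/) is licensed in coda position; onsets are limited to one consonant).
Inserting the epenthetic vowel yields /ʒ/ → /ʒʊ/, /d/ → /də/, /z/ → /zə/, /s/ → /sə/.

ʒʊvʊpidəjəzəsə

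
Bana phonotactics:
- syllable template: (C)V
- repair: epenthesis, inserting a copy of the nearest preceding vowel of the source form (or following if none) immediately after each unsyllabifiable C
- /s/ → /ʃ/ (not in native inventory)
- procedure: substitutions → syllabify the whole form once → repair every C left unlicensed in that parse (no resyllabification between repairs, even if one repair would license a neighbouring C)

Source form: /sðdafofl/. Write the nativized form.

ʃaðadafofolo

Substitution: /s/ → /ʃ/, giving /ʃðdafofl/.
Under (C)V, the unsyllabifiable consonants are /ʃ/, /ð/, /f/, /l/ (no codas are permitted; onsets are limited to one consonant).
Epenthesis after each stranded consonant: /ʃ/ → /ʃa/, /ð/ → /ða/, /f/ → /fo/, /l/ → /lo/.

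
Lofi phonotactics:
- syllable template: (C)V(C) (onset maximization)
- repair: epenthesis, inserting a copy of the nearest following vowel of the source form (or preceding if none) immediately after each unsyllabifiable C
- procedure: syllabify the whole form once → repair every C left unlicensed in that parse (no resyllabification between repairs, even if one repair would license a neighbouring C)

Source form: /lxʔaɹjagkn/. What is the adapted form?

laxaʔaɹjagkana

The consonants /l/, /x/, /k/, /n/ cannot be parsed into a legal (C)V(C) syllable (at most one coda consonant is licensed; onsets are limited to one consonant).
Inserting the epenthetic vowel yields /l/ → /la/, /x/ → /xa/, /k/ → /ka/, /n/ → /na/.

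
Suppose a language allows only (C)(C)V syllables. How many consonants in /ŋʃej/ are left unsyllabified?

The consonants /j/ cannot be parsed into a legal (C)(C)V syllable (no codas are permitted; onsets may contain at most 2 consonants).

1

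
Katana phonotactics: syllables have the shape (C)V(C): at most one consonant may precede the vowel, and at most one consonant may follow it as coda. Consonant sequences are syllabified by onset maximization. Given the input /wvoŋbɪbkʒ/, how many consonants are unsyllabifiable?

Under (C)V(C), the unsyllabifiable consonants are /w/, /k/, /ʒ/ (at most one coda consonant is licensed; onsets are limited to one consonant).

3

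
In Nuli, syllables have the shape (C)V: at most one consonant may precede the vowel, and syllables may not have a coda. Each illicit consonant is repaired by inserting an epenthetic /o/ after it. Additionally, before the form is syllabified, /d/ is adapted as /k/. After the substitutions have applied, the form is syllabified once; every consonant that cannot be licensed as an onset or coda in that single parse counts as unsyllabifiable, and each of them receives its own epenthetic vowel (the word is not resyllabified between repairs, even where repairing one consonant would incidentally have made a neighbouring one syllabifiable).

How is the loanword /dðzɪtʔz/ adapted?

Substitution: /d/ → /k/, giving /kðzɪtʔz/.
Syllabifying with onset maximization leaves /k/, /ð/, /t/, /ʔ/, /z/ stranded (no codas are permitted; onsets are limited to one consonant).
Inserting the epenthetic vowel yields /k/ → /ko/, /ð/ → /ðo/, /t/ → /to/, /ʔ/ → /ʔo/, /z/ → /zo/.

koðozɪtoʔozo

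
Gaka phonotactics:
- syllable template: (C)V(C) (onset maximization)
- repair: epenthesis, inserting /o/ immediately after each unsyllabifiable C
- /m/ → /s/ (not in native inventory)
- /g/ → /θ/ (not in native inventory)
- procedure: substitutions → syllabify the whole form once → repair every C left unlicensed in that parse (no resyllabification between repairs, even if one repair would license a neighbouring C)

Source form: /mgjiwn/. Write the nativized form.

soθojiwno

Substitution: /m/ → /s/, /g/ → /θ/, giving /sθjiwn/.
Syllabifying with onset maximization leaves /s/, /θ/, /n/ stranded (at most one coda consonant is licensed; onsets are limited to one consonant).
Inserting the epenthetic vowel yields /s/ → /so/, /θ/ → /θo/, /n/ → /no/.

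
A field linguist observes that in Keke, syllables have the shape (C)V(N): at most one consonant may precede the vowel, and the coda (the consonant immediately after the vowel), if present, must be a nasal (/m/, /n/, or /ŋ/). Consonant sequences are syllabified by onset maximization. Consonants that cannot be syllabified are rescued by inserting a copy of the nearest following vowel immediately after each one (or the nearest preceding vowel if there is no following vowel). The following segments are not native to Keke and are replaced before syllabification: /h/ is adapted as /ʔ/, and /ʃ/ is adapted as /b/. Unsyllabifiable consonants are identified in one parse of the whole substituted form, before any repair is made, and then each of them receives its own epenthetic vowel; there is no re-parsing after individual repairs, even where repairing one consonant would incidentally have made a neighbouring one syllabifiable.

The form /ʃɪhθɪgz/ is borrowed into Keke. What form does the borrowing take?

bɪʔɪθɪgɪzɪ

Substitution: /ʃ/ → /b/, /h/ → /ʔ/, giving /bɪʔθɪgz/.
The consonants /ʔ/, /g/, /z/ cannot be parsed into a legal (C)V(N) syllable (only a nasal (/m/, /n/, or /ŋ/) is licensed in coda position; onsets are limited to one consonant).
Epenthesis after each stranded consonant: /ʔ/ → /ʔɪ/, /g/ → /gɪ/, /z/ → /zɪ/.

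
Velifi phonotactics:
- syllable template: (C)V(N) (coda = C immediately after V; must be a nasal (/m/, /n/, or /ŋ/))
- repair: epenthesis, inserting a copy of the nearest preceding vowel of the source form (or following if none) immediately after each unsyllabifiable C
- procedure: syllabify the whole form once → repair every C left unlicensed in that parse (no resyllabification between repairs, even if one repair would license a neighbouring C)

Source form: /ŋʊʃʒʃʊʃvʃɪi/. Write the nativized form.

The consonants /ʃ/, /ʒ/, /ʃ/, /v/ cannot be parsed into a legal (C)V(N) syllable (only a nasal (/m/, /n/, or /ŋ/) is licensed in coda position; onsets are limited to one consonant).
Each unlicensed consonant becomes the onset of a new syllable: /ʃ/ → /ʃʊ/, /ʒ/ → /ʒʊ/, /ʃ/ → /ʃʊ/, /v/ → /vʊ/.

ŋʊʃʊʒʊʃʊʃʊvʊʃɪi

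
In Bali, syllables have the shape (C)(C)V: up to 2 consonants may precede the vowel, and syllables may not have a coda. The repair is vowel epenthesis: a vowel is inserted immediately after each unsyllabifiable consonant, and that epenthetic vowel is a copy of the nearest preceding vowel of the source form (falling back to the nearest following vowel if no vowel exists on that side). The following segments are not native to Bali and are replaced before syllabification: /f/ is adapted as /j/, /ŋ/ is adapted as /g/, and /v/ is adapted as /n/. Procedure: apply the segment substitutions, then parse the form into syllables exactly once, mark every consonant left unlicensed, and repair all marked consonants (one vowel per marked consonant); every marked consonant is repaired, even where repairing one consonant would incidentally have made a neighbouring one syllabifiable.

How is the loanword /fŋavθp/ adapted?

jganaθapa

Substitution: /f/ → /j/, /ŋ/ → /g/, /v/ → /n/, giving /jganθp/.
Under (C)(C)V, the unsyllabifiable consonants are /n/, /θ/, /p/ (no codas are permitted; onsets may contain at most 2 consonants).
Each unlicensed consonant becomes the onset of a new syllable: /n/ → /na/, /θ/ → /θa/, /p/ → /pa/.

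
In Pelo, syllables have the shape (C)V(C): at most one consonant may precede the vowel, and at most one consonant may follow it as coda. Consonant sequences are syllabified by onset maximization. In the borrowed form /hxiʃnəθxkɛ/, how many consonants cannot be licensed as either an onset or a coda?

2

Under (C)V(C), the unsyllabifiable consonants are /h/, /x/ (at most one coda consonant is licensed; onsets are limited to one consonant).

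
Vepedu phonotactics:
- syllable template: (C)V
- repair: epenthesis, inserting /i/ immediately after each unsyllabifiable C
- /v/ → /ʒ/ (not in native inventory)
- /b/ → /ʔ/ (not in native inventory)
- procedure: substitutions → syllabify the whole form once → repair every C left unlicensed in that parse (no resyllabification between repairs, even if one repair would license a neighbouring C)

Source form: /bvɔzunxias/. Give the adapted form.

ʔiʒɔzunixiasi

Substitution: /b/ → /ʔ/, /v/ → /ʒ/, giving /ʔʒɔzunxias/.
Under (C)V, the unsyllabifiable consonants are /ʔ/, /n/, /s/ (no codas are permitted; onsets are limited to one consonant).
Epenthesis after each stranded consonant: /ʔ/ → /ʔi/, /n/ → /ni/, /s/ → /si/.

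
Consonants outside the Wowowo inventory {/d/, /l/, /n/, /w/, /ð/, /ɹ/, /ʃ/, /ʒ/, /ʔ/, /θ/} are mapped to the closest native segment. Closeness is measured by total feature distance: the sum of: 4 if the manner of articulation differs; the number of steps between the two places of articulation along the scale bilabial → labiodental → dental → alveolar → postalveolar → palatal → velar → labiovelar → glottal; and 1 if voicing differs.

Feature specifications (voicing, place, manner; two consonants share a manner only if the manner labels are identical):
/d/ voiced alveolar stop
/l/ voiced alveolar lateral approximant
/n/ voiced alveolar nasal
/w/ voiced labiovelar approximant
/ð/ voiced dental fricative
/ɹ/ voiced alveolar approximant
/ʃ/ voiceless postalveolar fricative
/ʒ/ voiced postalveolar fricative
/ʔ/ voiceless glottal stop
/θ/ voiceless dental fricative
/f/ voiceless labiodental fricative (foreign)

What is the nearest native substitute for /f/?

/θ/ is closest: same manner (fricative), place distance 1 (labiodental→dental), same voicing; total 1. Next closest is /ð/ at distance 2.

θ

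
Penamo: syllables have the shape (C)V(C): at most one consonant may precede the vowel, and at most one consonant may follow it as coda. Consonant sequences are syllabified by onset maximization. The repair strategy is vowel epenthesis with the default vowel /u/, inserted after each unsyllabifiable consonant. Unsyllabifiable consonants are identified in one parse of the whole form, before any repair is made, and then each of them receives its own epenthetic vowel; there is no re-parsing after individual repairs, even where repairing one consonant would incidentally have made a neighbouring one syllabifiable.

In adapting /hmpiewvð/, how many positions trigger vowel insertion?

4

The unsyllabifiable consonants are /h/, /m/, /v/, /ð/; each receives one epenthetic vowel.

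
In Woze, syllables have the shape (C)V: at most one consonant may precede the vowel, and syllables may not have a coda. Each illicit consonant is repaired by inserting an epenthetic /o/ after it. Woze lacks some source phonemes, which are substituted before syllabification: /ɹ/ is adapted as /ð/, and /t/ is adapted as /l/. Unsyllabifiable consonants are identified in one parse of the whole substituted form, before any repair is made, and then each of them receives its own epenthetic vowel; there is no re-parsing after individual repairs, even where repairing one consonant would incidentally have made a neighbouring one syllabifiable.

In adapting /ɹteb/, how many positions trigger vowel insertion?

2

After substitution the input is /ðleb/.
The unsyllabifiable consonants are /ð/, /b/; each receives one epenthetic vowel.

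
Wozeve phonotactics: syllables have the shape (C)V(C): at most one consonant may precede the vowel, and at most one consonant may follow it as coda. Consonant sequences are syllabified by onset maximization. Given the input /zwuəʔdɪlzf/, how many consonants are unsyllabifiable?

Under (C)V(C), the unsyllabifiable consonants are /z/, /z/, /f/ (at most one coda consonant is licensed; onsets are limited to one consonant).

3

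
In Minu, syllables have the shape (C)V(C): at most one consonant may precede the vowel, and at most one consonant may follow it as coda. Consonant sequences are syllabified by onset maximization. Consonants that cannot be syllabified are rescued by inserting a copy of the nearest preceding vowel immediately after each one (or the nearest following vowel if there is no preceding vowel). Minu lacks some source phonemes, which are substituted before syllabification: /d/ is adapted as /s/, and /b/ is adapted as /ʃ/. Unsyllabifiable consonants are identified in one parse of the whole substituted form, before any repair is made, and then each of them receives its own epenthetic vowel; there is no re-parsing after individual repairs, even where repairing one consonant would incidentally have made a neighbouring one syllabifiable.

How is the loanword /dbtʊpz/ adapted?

Substitution: /d/ → /s/, /b/ → /ʃ/, giving /sʃtʊpz/.
Under (C)V(C), the unsyllabifiable consonants are /s/, /ʃ/, /z/ (at most one coda consonant is licensed; onsets are limited to one consonant).
Epenthesis after each stranded consonant: /s/ → /sʊ/, /ʃ/ → /ʃʊ/, /z/ → /zʊ/.

sʊʃʊtʊpzʊ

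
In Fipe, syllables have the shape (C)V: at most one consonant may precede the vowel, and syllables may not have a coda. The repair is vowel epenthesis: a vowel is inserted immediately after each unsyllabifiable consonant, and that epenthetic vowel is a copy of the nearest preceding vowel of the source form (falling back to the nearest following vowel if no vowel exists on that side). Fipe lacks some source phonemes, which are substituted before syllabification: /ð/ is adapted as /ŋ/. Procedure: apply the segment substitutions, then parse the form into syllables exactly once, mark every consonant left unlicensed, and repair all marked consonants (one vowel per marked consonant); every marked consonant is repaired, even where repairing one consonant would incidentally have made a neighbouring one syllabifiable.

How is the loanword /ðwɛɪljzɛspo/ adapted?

Substitution: /ð/ → /ŋ/, giving /ŋwɛɪljzɛspo/.
Under (C)V, the unsyllabifiable consonants are /ŋ/, /l/, /j/, /s/ (no codas are permitted; onsets are limited to one consonant).
Each unlicensed consonant becomes the onset of a new syllable: /ŋ/ → /ŋɛ/, /l/ → /lɪ/, /j/ → /jɪ/, /s/ → /sɛ/.

ŋɛwɛɪlɪjɪzɛsɛpo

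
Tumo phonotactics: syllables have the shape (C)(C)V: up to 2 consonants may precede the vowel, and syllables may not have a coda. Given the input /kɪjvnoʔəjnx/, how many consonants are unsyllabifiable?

The consonants /j/, /j/, /n/, /x/ cannot be parsed into a legal (C)(C)V syllable (no codas are permitted; onsets may contain at most 2 consonants).

4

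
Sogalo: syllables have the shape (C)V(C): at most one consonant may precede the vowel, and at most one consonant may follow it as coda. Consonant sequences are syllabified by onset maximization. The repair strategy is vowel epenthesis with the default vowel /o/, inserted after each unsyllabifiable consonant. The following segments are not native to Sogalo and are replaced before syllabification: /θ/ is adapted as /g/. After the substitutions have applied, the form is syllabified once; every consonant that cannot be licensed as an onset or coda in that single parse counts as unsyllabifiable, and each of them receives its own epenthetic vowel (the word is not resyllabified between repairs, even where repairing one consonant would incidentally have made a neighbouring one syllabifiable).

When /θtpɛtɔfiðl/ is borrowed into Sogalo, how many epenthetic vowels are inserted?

After substitution the input is /gtpɛtɔfiðl/.
The unsyllabifiable consonants are /g/, /t/, /l/; each receives one epenthetic vowel.

3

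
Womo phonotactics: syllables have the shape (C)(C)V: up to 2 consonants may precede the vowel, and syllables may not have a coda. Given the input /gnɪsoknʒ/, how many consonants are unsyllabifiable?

3

Under (C)(C)V, the unsyllabifiable consonants are /k/, /n/, /ʒ/ (no codas are permitted; onsets may contain at most 2 consonants).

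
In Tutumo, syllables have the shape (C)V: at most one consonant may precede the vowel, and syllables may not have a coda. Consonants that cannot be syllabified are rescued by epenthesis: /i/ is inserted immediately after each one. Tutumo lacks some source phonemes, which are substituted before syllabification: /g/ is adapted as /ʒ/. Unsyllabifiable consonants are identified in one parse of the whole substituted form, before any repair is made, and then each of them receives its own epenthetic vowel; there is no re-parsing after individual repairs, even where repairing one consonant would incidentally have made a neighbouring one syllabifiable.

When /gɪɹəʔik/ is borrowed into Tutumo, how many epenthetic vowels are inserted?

After substitution the input is /ʒɪɹəʔik/.
The unsyllabifiable consonants are /k/; each receives one epenthetic vowel.

1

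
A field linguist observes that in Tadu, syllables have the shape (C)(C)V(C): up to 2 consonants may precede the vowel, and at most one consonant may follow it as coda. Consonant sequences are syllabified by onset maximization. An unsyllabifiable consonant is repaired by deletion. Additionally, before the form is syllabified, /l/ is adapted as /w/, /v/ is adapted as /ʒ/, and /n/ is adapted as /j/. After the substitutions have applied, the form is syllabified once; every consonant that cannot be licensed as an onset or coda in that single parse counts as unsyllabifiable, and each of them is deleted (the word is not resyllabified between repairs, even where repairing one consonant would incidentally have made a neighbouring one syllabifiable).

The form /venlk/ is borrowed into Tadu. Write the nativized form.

ʒej

Substitution: /v/ → /ʒ/, /n/ → /j/, /l/ → /w/, giving /ʒejwk/.
Under (C)(C)V(C), the unsyllabifiable consonants are /w/, /k/ (at most one coda consonant is licensed; onsets may contain at most 2 consonants).
Deletion applies to /w/, /k/.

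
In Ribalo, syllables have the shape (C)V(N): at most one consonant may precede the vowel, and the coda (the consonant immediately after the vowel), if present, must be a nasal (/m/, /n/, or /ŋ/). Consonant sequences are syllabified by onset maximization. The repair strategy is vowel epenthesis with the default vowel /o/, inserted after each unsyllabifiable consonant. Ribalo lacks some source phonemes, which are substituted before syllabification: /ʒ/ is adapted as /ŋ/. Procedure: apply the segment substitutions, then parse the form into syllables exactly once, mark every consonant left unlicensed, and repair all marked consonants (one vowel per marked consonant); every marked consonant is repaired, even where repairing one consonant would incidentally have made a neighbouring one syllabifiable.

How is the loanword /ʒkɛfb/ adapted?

Substitution: /ʒ/ → /ŋ/, giving /ŋkɛfb/.
Under (C)V(N), the unsyllabifiable consonants are /ŋ/, /f/, /b/ (only a nasal (/m/, /n/, or /ŋ/) is licensed in coda position; onsets are limited to one consonant).
Epenthesis after each stranded consonant: /ŋ/ → /ŋo/, /f/ → /fo/, /b/ → /bo/.

ŋokɛfobo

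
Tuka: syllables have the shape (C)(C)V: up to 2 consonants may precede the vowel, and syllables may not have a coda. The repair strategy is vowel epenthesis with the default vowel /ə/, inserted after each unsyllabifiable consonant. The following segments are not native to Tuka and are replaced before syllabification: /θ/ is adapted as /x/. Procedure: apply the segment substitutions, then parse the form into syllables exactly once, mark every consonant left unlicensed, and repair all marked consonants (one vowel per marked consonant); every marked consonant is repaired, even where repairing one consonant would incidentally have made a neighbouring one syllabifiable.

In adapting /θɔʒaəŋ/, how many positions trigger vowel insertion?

After substitution the input is /xɔʒaəŋ/.
The unsyllabifiable consonants are /ŋ/; each receives one epenthetic vowel.

1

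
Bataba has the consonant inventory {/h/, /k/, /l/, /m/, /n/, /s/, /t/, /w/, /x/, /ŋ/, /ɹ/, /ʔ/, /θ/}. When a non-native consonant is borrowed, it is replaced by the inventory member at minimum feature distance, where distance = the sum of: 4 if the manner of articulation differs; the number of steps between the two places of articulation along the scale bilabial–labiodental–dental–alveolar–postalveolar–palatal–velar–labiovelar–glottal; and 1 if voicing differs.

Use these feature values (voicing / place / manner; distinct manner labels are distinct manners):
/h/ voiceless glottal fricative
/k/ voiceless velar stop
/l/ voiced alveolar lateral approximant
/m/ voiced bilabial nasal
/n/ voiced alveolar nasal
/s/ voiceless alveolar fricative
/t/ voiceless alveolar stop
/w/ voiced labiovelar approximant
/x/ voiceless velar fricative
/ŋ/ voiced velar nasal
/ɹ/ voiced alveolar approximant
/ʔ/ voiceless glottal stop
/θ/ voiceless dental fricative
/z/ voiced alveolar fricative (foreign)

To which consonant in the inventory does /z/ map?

/s/ is closest: same manner (fricative), place distance 0 (alveolar→alveolar), voicing differs (+1); total 1. Next closest is /θ/ at distance 2.

s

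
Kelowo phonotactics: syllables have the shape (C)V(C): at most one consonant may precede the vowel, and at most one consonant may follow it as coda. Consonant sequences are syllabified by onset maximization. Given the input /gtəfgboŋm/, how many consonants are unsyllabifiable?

3

The consonants /g/, /g/, /m/ cannot be parsed into a legal (C)V(C) syllable (at most one coda consonant is licensed; onsets are limited to one consonant).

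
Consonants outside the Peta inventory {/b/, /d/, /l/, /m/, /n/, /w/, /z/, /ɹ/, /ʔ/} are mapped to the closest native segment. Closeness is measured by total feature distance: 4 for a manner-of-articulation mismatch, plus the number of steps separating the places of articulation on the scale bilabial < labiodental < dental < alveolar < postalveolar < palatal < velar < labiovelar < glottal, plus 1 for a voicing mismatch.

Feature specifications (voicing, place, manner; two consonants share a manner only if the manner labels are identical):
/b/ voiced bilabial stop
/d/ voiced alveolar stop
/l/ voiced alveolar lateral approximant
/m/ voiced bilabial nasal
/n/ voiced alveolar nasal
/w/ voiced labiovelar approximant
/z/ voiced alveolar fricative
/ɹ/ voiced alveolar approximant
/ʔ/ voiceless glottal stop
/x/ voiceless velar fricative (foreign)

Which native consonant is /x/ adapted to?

/z/ is closest: same manner (fricative), place distance 3 (velar→alveolar), voicing differs (+1); total 4. Next closest is /w/ at distance 6.

z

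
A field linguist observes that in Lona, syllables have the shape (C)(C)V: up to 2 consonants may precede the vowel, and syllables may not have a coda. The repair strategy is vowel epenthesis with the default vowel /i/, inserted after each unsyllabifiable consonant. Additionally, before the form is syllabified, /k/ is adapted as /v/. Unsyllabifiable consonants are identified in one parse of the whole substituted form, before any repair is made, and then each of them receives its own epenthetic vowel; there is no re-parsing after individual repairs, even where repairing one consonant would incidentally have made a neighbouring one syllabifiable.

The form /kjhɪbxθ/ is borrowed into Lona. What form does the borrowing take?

Substitution: /k/ → /v/, giving /vjhɪbxθ/.
The consonants /v/, /b/, /x/, /θ/ cannot be parsed into a legal (C)(C)V syllable (no codas are permitted; onsets may contain at most 2 consonants).
Each unlicensed consonant becomes the onset of a new syllable: /v/ → /vi/, /b/ → /bi/, /x/ → /xi/, /θ/ → /θi/.

vijhɪbixiθi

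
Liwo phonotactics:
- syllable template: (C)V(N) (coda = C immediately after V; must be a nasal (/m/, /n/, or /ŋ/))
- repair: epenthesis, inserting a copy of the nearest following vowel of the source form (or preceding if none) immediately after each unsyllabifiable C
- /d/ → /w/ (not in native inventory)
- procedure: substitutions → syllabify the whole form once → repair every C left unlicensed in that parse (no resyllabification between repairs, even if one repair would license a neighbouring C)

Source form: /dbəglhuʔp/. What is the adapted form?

wəbəguluhuʔupu

Substitution: /d/ → /w/, giving /wbəglhuʔp/.
Syllabifying with onset maximization leaves /w/, /g/, /l/, /ʔ/, /p/ stranded (only a nasal (/m/, /n/, or /ŋ/) is licensed in coda position; onsets are limited to one consonant).
Inserting the epenthetic vowel yields /w/ → /wə/, /g/ → /gu/, /l/ → /lu/, /ʔ/ → /ʔu/, /p/ → /pu/.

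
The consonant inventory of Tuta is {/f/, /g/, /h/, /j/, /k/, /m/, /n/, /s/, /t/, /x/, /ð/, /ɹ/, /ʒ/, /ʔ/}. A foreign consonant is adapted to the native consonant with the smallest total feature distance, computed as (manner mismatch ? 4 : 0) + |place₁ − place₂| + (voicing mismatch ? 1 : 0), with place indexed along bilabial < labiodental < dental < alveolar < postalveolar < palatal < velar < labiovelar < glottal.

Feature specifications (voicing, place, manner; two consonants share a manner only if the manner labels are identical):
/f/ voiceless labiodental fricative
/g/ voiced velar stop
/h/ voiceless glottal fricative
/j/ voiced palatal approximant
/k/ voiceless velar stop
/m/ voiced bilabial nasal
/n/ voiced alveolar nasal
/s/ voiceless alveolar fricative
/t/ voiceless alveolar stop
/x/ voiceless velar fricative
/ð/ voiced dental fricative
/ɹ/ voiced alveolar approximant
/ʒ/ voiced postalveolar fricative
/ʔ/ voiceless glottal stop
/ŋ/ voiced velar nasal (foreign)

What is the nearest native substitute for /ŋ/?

/n/ is closest: same manner (nasal), place distance 3 (velar→alveolar), same voicing; total 3. Next closest is /g/ at distance 4.

n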